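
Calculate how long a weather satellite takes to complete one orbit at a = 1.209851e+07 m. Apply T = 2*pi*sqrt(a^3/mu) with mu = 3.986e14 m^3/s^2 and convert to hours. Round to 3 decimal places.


Step 1: a^3 / mu = 1.770907e+21 / 3.986e14 = 4.442816e+06
Step 2: sqrt(4.442816e+06) = 2107.799 s
Step 3: T = 2*pi * 2107.799 = 13243.69 s
Step 4: T in hours = 13243.69 / 3600 = 3.679 hours

3.679


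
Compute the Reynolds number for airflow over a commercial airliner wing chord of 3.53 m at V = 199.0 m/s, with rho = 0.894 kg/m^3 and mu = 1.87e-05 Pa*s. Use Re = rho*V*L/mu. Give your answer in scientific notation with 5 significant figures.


Step 1: Numerator = rho * V * L = 0.894 * 199.0 * 3.53 = 628.00818
Step 2: Re = 628.00818 / 1.87e-05
Step 3: Re = 3.3583e+07

3.3583e+07


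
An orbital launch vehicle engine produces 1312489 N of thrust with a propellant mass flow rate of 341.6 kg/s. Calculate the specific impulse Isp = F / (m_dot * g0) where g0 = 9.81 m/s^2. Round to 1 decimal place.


Step 1: m_dot * g0 = 341.6 * 9.81 = 3351.1
Step 2: Isp = 1312489 / 3351.1 = 391.7 s

391.7


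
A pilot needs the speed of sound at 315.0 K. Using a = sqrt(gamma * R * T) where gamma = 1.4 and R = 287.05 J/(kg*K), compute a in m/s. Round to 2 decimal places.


Step 1: gamma * R * T = 1.4 * 287.05 * 315.0 = 126589.05
Step 2: a = sqrt(126589.05) = 355.79 m/s

355.79


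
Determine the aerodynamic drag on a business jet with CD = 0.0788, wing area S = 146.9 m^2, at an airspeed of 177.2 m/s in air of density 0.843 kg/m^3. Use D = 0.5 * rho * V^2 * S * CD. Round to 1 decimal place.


Step 1: Dynamic pressure q = 0.5 * 0.843 * 177.2^2 = 13235.0326 Pa
Step 2: Drag D = q * S * CD = 13235.0326 * 146.9 * 0.0788
Step 3: D = 153205.0 N

153205.0


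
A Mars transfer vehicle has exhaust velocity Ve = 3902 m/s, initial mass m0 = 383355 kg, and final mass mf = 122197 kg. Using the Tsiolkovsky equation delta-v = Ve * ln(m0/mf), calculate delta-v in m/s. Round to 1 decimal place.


Step 1: Mass ratio m0/mf = 383355 / 122197 = 3.137188
Step 2: ln(3.137188) = 1.143327
Step 3: delta-v = 3902 * 1.143327 = 4461.3 m/s

4461.3


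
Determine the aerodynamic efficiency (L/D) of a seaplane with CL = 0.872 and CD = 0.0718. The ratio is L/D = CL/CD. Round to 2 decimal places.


Step 1: L/D = CL / CD = 0.872 / 0.0718
Step 2: L/D = 12.14

12.14


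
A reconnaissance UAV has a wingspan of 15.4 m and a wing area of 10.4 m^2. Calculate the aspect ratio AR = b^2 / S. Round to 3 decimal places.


Step 1: b^2 = 15.4^2 = 237.16
Step 2: AR = 237.16 / 10.4 = 22.804

22.804


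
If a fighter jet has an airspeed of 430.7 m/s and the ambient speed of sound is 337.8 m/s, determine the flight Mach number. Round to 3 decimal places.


Step 1: M = V / a = 430.7 / 337.8
Step 2: M = 1.275

1.275


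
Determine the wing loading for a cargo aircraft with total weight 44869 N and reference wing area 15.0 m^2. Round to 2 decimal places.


Step 1: Wing loading = W / S = 44869 / 15.0
Step 2: Wing loading = 2991.27 N/m^2

2991.27


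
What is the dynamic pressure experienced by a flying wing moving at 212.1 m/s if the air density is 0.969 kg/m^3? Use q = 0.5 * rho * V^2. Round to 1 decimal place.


Step 1: V^2 = 212.1^2 = 44986.41
Step 2: q = 0.5 * 0.969 * 44986.41
Step 3: q = 21795.9 Pa

21795.9


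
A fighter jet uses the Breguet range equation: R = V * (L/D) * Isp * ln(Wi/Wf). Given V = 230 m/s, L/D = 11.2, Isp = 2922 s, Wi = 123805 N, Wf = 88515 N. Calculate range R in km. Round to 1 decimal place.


Step 1: Coefficient = V * (L/D) * Isp = 230 * 11.2 * 2922 = 7527072.0 m
Step 2: Wi/Wf = 123805 / 88515 = 1.398689
Step 3: ln(1.398689) = 0.335536
Step 4: R = 7527072.0 * 0.335536 = 2525601.5 m = 2525.6 km

2525.6


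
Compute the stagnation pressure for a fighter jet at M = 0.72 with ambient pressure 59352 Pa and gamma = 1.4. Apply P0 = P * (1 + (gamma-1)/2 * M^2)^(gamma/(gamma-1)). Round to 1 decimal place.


Step 1: (gamma-1)/2 * M^2 = 0.2 * 0.5184 = 0.10368
Step 2: 1 + 0.10368 = 1.10368
Step 3: Exponent gamma/(gamma-1) = 3.5
Step 4: P0 = 59352 * 1.10368^3.5 = 83827.5 Pa

83827.5


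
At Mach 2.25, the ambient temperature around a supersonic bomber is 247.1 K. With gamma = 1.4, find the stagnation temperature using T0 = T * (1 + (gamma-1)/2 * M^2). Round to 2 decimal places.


Step 1: (gamma-1)/2 = 0.2
Step 2: M^2 = 5.0625
Step 3: 1 + 0.2 * 5.0625 = 2.0125
Step 4: T0 = 247.1 * 2.0125 = 497.29 K

497.29


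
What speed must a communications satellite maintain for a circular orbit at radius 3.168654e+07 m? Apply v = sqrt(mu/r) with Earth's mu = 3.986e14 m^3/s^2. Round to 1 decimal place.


Step 1: mu / r = 3.986e14 / 3.168654e+07 = 12579473.8081
Step 2: v = sqrt(12579473.8081) = 3546.8 m/s

3546.8


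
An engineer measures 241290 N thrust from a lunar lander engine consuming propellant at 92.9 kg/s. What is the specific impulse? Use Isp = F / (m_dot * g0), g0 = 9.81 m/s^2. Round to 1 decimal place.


Step 1: m_dot * g0 = 92.9 * 9.81 = 911.35
Step 2: Isp = 241290 / 911.35 = 264.8 s

264.8


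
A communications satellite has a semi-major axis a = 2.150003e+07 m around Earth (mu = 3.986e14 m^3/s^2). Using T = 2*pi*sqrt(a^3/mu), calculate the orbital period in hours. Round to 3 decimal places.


Step 1: a^3 / mu = 9.938417e+21 / 3.986e14 = 2.493331e+07
Step 2: sqrt(2.493331e+07) = 4993.3264 s
Step 3: T = 2*pi * 4993.3264 = 31373.99 s
Step 4: T in hours = 31373.99 / 3600 = 8.715 hours

8.715


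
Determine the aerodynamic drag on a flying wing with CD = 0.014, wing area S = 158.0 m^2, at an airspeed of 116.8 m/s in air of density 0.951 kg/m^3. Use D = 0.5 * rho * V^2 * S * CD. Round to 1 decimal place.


Step 1: Dynamic pressure q = 0.5 * 0.951 * 116.8^2 = 6486.8851 Pa
Step 2: Drag D = q * S * CD = 6486.8851 * 158.0 * 0.014
Step 3: D = 14349.0 N

14349.0


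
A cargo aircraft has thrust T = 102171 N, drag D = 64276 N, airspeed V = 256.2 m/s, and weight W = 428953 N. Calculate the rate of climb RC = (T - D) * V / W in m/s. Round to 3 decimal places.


Step 1: Excess thrust = T - D = 102171 - 64276 = 37895 N
Step 2: Excess power = 37895 * 256.2 = 9708699.0 W
Step 3: RC = 9708699.0 / 428953 = 22.633 m/s

22.633


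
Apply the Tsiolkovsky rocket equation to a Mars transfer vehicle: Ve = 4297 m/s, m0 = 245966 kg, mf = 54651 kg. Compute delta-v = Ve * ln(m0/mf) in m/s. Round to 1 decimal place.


Step 1: Mass ratio m0/mf = 245966 / 54651 = 4.500668
Step 2: ln(4.500668) = 1.504226
Step 3: delta-v = 4297 * 1.504226 = 6463.7 m/s

6463.7


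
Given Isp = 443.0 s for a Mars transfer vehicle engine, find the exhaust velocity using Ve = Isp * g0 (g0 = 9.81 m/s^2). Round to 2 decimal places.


Step 1: Ve = Isp * g0 = 443.0 * 9.81
Step 2: Ve = 4345.83 m/s

4345.83


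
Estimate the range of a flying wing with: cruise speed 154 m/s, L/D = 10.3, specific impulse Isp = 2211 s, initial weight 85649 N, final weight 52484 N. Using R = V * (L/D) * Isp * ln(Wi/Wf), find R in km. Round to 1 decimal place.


Step 1: Coefficient = V * (L/D) * Isp = 154 * 10.3 * 2211 = 3507088.2 m
Step 2: Wi/Wf = 85649 / 52484 = 1.631907
Step 3: ln(1.631907) = 0.489749
Step 4: R = 3507088.2 * 0.489749 = 1717593.6 m = 1717.6 km

1717.6


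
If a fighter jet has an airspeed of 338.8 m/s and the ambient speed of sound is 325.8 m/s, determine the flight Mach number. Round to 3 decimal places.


Step 1: M = V / a = 338.8 / 325.8
Step 2: M = 1.040

1.040


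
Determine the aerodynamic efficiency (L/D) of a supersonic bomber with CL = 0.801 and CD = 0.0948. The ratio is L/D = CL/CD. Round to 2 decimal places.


Step 1: L/D = CL / CD = 0.801 / 0.0948
Step 2: L/D = 8.45

8.45


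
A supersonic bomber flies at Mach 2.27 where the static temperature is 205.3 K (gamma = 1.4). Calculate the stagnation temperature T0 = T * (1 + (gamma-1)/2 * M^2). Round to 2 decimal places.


Step 1: (gamma-1)/2 = 0.2
Step 2: M^2 = 5.1529
Step 3: 1 + 0.2 * 5.1529 = 2.03058
Step 4: T0 = 205.3 * 2.03058 = 416.88 K

416.88


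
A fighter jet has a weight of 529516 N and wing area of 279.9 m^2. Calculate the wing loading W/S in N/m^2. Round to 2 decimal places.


Step 1: Wing loading = W / S = 529516 / 279.9
Step 2: Wing loading = 1891.80 N/m^2

1891.80


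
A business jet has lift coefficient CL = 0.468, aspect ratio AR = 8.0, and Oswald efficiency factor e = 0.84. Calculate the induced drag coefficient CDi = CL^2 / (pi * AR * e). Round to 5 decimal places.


Step 1: CL^2 = 0.468^2 = 0.219024
Step 2: pi * AR * e = 3.14159 * 8.0 * 0.84 = 21.111503
Step 3: CDi = 0.219024 / 21.111503 = 0.01037

0.01037


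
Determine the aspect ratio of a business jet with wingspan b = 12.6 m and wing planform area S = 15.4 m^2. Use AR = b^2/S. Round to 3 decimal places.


Step 1: b^2 = 12.6^2 = 158.76
Step 2: AR = 158.76 / 15.4 = 10.309

10.309


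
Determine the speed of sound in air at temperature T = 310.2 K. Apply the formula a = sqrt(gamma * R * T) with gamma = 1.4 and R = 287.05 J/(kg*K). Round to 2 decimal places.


Step 1: gamma * R * T = 1.4 * 287.05 * 310.2 = 124660.074
Step 2: a = sqrt(124660.074) = 353.07 m/s

353.07


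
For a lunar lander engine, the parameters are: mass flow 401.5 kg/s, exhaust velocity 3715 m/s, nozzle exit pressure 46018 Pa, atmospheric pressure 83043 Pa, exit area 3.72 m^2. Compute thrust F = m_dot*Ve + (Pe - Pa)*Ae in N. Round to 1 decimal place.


Step 1: Momentum thrust = m_dot * Ve = 401.5 * 3715 = 1491572.5 N
Step 2: Pressure thrust = (Pe - Pa) * Ae = (46018 - 83043) * 3.72 = -137733.00 N
Step 3: Total thrust F = 1491572.5 + -137733.00 = 1353839.5 N

1353839.5


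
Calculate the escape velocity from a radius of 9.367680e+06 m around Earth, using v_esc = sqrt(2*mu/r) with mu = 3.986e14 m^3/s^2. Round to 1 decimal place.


Step 1: 2*mu/r = 2 * 3.986e14 / 9.367680e+06 = 85101113.6162
Step 2: v_esc = sqrt(85101113.6162) = 9225.0 m/s

9225.0


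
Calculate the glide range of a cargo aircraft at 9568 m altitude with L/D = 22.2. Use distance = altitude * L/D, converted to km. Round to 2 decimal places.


Step 1: Glide distance = altitude * L/D = 9568 * 22.2 = 212409.6 m
Step 2: Convert to km: 212409.6 / 1000 = 212.41 km

212.41


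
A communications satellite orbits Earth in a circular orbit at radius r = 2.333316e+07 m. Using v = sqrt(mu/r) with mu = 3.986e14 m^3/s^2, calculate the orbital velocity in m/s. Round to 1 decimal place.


Step 1: mu / r = 3.986e14 / 2.333316e+07 = 17082984.045
Step 2: v = sqrt(17082984.045) = 4133.2 m/s

4133.2


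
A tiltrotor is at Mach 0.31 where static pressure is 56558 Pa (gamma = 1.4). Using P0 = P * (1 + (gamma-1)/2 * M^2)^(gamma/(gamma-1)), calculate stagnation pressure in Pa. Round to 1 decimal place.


Step 1: (gamma-1)/2 * M^2 = 0.2 * 0.0961 = 0.01922
Step 2: 1 + 0.01922 = 1.01922
Step 3: Exponent gamma/(gamma-1) = 3.5
Step 4: P0 = 56558 * 1.01922^3.5 = 60454.9 Pa

60454.9


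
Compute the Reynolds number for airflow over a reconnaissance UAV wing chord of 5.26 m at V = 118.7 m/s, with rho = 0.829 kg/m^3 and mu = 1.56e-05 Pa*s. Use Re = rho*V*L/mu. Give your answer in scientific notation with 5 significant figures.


Step 1: Numerator = rho * V * L = 0.829 * 118.7 * 5.26 = 517.596098
Step 2: Re = 517.596098 / 1.56e-05
Step 3: Re = 3.3179e+07

3.3179e+07


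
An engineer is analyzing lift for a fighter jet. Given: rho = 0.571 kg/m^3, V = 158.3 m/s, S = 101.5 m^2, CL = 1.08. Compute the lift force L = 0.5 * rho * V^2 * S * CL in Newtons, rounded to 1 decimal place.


Step 1: Calculate dynamic pressure q = 0.5 * 0.571 * 158.3^2 = 0.5 * 0.571 * 25058.89 = 7154.3131 Pa
Step 2: Multiply by wing area and lift coefficient: L = 7154.3131 * 101.5 * 1.08
Step 3: L = 726162.7791 * 1.08 = 784255.8 N

784255.8


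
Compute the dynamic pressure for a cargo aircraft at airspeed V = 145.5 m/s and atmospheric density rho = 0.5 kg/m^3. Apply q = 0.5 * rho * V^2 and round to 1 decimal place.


Step 1: V^2 = 145.5^2 = 21170.25
Step 2: q = 0.5 * 0.5 * 21170.25
Step 3: q = 5292.6 Pa

5292.6


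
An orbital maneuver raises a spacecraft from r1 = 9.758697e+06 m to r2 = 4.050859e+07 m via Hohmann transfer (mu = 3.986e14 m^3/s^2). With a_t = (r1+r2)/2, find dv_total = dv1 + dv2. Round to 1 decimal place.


Step 1: Transfer semi-major axis a_t = (9.758697e+06 + 4.050859e+07) / 2 = 2.513364e+07 m
Step 2: v1 (circular at r1) = sqrt(mu/r1) = 6391.06 m/s
Step 3: v_t1 = sqrt(mu*(2/r1 - 1/a_t)) = 8113.69 m/s
Step 4: dv1 = |8113.69 - 6391.06| = 1722.64 m/s
Step 5: v2 (circular at r2) = 3136.86 m/s, v_t2 = 1954.62 m/s
Step 6: dv2 = |3136.86 - 1954.62| = 1182.24 m/s
Step 7: Total delta-v = 1722.64 + 1182.24 = 2904.9 m/s

2904.9


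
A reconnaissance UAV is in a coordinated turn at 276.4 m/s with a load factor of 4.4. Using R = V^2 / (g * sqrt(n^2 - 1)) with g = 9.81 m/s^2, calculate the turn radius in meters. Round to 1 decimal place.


Step 1: V^2 = 276.4^2 = 76396.96
Step 2: n^2 - 1 = 4.4^2 - 1 = 18.36
Step 3: sqrt(18.36) = 4.284857
Step 4: R = 76396.96 / (9.81 * 4.284857) = 1817.5 m

1817.5


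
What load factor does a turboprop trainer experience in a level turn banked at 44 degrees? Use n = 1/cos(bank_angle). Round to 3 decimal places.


Step 1: Convert 44 degrees to radians = 0.767945
Step 2: cos(44 deg) = 0.71934
Step 3: n = 1 / 0.71934 = 1.390

1.390


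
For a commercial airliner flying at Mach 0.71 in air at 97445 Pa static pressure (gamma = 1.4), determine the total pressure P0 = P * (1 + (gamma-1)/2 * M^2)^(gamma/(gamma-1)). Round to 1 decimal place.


Step 1: (gamma-1)/2 * M^2 = 0.2 * 0.5041 = 0.10082
Step 2: 1 + 0.10082 = 1.10082
Step 3: Exponent gamma/(gamma-1) = 3.5
Step 4: P0 = 97445 * 1.10082^3.5 = 136385.0 Pa

136385.0


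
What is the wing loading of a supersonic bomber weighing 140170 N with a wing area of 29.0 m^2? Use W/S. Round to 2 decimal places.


Step 1: Wing loading = W / S = 140170 / 29.0
Step 2: Wing loading = 4833.45 N/m^2

4833.45


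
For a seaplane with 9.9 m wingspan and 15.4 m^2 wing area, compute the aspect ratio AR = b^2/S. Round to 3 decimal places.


Step 1: b^2 = 9.9^2 = 98.01
Step 2: AR = 98.01 / 15.4 = 6.364

6.364


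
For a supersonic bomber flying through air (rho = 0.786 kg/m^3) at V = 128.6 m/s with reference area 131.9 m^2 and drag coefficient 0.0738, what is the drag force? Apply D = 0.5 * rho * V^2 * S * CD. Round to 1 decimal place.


Step 1: Dynamic pressure q = 0.5 * 0.786 * 128.6^2 = 6499.4183 Pa
Step 2: Drag D = q * S * CD = 6499.4183 * 131.9 * 0.0738
Step 3: D = 63266.8 N

63266.8


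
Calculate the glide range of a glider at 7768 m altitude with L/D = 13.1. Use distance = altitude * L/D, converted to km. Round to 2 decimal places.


Step 1: Glide distance = altitude * L/D = 7768 * 13.1 = 101760.8 m
Step 2: Convert to km: 101760.8 / 1000 = 101.76 km

101.76


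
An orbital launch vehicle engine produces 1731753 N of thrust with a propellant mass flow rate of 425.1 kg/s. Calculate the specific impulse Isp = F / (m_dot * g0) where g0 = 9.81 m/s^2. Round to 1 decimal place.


Step 1: m_dot * g0 = 425.1 * 9.81 = 4170.23
Step 2: Isp = 1731753 / 4170.23 = 415.3 s

415.3


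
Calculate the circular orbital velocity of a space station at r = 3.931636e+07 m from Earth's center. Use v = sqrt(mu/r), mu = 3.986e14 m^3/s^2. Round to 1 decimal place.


Step 1: mu / r = 3.986e14 / 3.931636e+07 = 10138273.2277
Step 2: v = sqrt(10138273.2277) = 3184.1 m/s

3184.1


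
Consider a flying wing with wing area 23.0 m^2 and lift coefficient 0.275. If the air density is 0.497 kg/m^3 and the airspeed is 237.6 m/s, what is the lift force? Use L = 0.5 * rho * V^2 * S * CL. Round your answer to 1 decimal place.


Step 1: Calculate dynamic pressure q = 0.5 * 0.497 * 237.6^2 = 0.5 * 0.497 * 56453.76 = 14028.7594 Pa
Step 2: Multiply by wing area and lift coefficient: L = 14028.7594 * 23.0 * 0.275
Step 3: L = 322661.4653 * 0.275 = 88731.9 N

88731.9


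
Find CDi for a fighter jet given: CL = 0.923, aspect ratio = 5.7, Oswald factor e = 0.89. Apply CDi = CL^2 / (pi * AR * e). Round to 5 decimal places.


Step 1: CL^2 = 0.923^2 = 0.851929
Step 2: pi * AR * e = 3.14159 * 5.7 * 0.89 = 15.9373
Step 3: CDi = 0.851929 / 15.9373 = 0.05346

0.05346


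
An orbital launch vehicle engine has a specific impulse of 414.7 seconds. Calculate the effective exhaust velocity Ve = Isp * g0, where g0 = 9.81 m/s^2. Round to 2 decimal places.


Step 1: Ve = Isp * g0 = 414.7 * 9.81
Step 2: Ve = 4068.21 m/s

4068.21


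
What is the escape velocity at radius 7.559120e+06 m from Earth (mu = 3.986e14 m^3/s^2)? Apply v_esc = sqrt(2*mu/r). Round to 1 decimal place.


Step 1: 2*mu/r = 2 * 3.986e14 / 7.559120e+06 = 105462011.4511
Step 2: v_esc = sqrt(105462011.4511) = 10269.5 m/s

10269.5


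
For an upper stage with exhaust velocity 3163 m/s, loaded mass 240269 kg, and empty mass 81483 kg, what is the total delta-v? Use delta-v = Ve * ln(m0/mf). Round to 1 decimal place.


Step 1: Mass ratio m0/mf = 240269 / 81483 = 2.948701
Step 2: ln(2.948701) = 1.081365
Step 3: delta-v = 3163 * 1.081365 = 3420.4 m/s

3420.4


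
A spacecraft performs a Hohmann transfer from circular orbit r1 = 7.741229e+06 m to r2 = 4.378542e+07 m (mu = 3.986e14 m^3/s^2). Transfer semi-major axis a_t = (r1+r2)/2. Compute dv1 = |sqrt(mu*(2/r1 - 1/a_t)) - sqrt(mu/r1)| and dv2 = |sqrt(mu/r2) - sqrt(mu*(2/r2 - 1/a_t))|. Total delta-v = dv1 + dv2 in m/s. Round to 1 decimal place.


Step 1: Transfer semi-major axis a_t = (7.741229e+06 + 4.378542e+07) / 2 = 2.576332e+07 m
Step 2: v1 (circular at r1) = sqrt(mu/r1) = 7175.69 m/s
Step 3: v_t1 = sqrt(mu*(2/r1 - 1/a_t)) = 9354.65 m/s
Step 4: dv1 = |9354.65 - 7175.69| = 2178.96 m/s
Step 5: v2 (circular at r2) = 3017.2 m/s, v_t2 = 1653.89 m/s
Step 6: dv2 = |3017.2 - 1653.89| = 1363.3 m/s
Step 7: Total delta-v = 2178.96 + 1363.3 = 3542.3 m/s

3542.3


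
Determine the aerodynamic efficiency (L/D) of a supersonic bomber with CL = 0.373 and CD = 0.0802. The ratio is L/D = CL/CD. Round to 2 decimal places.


Step 1: L/D = CL / CD = 0.373 / 0.0802
Step 2: L/D = 4.65

4.65


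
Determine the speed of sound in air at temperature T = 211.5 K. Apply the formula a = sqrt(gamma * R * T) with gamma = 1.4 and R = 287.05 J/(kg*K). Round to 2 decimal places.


Step 1: gamma * R * T = 1.4 * 287.05 * 211.5 = 84995.505
Step 2: a = sqrt(84995.505) = 291.54 m/s

291.54


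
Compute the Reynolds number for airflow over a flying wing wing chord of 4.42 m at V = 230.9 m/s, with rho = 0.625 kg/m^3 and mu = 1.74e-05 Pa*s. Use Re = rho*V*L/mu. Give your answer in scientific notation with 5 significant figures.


Step 1: Numerator = rho * V * L = 0.625 * 230.9 * 4.42 = 637.86125
Step 2: Re = 637.86125 / 1.74e-05
Step 3: Re = 3.6659e+07

3.6659e+07


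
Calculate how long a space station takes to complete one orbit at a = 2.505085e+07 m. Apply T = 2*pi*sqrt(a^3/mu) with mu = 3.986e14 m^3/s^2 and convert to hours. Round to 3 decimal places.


Step 1: a^3 / mu = 1.572054e+22 / 3.986e14 = 3.943938e+07
Step 2: sqrt(3.943938e+07) = 6280.0782 s
Step 3: T = 2*pi * 6280.0782 = 39458.9 s
Step 4: T in hours = 39458.9 / 3600 = 10.961 hours

10.961


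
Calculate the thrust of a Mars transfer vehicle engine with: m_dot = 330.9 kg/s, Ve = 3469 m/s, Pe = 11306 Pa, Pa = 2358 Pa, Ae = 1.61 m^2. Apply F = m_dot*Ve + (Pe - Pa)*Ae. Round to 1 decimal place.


Step 1: Momentum thrust = m_dot * Ve = 330.9 * 3469 = 1147892.1 N
Step 2: Pressure thrust = (Pe - Pa) * Ae = (11306 - 2358) * 1.61 = 14406.28 N
Step 3: Total thrust F = 1147892.1 + 14406.28 = 1162298.4 N

1162298.4


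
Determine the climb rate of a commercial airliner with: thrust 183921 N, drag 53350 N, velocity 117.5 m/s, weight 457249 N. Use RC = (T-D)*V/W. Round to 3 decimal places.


Step 1: Excess thrust = T - D = 183921 - 53350 = 130571 N
Step 2: Excess power = 130571 * 117.5 = 15342092.5 W
Step 3: RC = 15342092.5 / 457249 = 33.553 m/s

33.553


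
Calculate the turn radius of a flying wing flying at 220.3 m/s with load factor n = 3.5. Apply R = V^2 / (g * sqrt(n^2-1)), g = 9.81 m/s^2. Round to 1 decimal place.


Step 1: V^2 = 220.3^2 = 48532.09
Step 2: n^2 - 1 = 3.5^2 - 1 = 11.25
Step 3: sqrt(11.25) = 3.354102
Step 4: R = 48532.09 / (9.81 * 3.354102) = 1475.0 m

1475.0


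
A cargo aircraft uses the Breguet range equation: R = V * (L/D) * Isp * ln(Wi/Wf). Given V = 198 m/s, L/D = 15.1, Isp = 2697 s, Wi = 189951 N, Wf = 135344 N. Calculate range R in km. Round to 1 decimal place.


Step 1: Coefficient = V * (L/D) * Isp = 198 * 15.1 * 2697 = 8063490.6 m
Step 2: Wi/Wf = 189951 / 135344 = 1.403468
Step 3: ln(1.403468) = 0.338946
Step 4: R = 8063490.6 * 0.338946 = 2733091.6 m = 2733.1 km

2733.1


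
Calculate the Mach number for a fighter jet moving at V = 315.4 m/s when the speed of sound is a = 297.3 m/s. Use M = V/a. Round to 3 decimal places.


Step 1: M = V / a = 315.4 / 297.3
Step 2: M = 1.061

1.061


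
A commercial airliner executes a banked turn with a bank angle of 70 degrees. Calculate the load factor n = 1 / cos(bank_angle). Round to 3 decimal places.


Step 1: Convert 70 degrees to radians = 1.22173
Step 2: cos(70 deg) = 0.34202
Step 3: n = 1 / 0.34202 = 2.924

2.924


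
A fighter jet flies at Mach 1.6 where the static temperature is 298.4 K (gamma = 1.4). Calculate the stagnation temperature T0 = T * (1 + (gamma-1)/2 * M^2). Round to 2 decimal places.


Step 1: (gamma-1)/2 = 0.2
Step 2: M^2 = 2.56
Step 3: 1 + 0.2 * 2.56 = 1.512
Step 4: T0 = 298.4 * 1.512 = 451.18 K

451.18


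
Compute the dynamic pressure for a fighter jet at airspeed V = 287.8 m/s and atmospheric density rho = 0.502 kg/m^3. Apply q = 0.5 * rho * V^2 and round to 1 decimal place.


Step 1: V^2 = 287.8^2 = 82828.84
Step 2: q = 0.5 * 0.502 * 82828.84
Step 3: q = 20790.0 Pa

20790.0


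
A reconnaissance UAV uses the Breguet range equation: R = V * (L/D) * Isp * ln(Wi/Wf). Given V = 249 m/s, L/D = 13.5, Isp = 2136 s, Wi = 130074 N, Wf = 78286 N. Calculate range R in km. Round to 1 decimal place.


Step 1: Coefficient = V * (L/D) * Isp = 249 * 13.5 * 2136 = 7180164.0 m
Step 2: Wi/Wf = 130074 / 78286 = 1.661523
Step 3: ln(1.661523) = 0.507735
Step 4: R = 7180164.0 * 0.507735 = 3645618.6 m = 3645.6 km

3645.6


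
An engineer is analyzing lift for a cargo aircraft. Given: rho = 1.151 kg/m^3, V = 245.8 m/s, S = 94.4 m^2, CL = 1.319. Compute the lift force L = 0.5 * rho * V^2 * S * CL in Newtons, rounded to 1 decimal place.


Step 1: Calculate dynamic pressure q = 0.5 * 1.151 * 245.8^2 = 0.5 * 1.151 * 60417.64 = 34770.3518 Pa
Step 2: Multiply by wing area and lift coefficient: L = 34770.3518 * 94.4 * 1.319
Step 3: L = 3282321.2118 * 1.319 = 4329381.7 N

4329381.7


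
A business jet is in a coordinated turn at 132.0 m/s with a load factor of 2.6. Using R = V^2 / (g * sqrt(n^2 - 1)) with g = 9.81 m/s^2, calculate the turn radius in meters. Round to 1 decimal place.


Step 1: V^2 = 132.0^2 = 17424.0
Step 2: n^2 - 1 = 2.6^2 - 1 = 5.76
Step 3: sqrt(5.76) = 2.4
Step 4: R = 17424.0 / (9.81 * 2.4) = 740.1 m

740.1


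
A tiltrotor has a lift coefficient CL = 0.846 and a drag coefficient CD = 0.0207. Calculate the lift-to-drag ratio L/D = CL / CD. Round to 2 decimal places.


Step 1: L/D = CL / CD = 0.846 / 0.0207
Step 2: L/D = 40.87

40.87


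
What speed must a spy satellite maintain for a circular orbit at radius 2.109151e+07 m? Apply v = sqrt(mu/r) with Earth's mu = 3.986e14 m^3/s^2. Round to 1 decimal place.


Step 1: mu / r = 3.986e14 / 2.109151e+07 = 18898599.4839
Step 2: v = sqrt(18898599.4839) = 4347.3 m/s

4347.3


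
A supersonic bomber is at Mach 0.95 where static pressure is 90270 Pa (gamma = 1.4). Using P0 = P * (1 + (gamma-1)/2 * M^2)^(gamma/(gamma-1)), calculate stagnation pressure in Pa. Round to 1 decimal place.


Step 1: (gamma-1)/2 * M^2 = 0.2 * 0.9025 = 0.1805
Step 2: 1 + 0.1805 = 1.1805
Step 3: Exponent gamma/(gamma-1) = 3.5
Step 4: P0 = 90270 * 1.1805^3.5 = 161352.0 Pa

161352.0


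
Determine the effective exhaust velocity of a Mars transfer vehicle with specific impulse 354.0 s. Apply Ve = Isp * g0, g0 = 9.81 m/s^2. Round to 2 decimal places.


Step 1: Ve = Isp * g0 = 354.0 * 9.81
Step 2: Ve = 3472.74 m/s

3472.74


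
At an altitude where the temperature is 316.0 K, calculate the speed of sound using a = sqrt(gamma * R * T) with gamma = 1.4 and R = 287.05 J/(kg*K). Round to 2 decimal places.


Step 1: gamma * R * T = 1.4 * 287.05 * 316.0 = 126990.92
Step 2: a = sqrt(126990.92) = 356.36 m/s

356.36


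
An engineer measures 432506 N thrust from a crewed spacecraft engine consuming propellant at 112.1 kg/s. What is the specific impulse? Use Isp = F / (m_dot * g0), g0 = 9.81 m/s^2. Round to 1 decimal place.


Step 1: m_dot * g0 = 112.1 * 9.81 = 1099.7
Step 2: Isp = 432506 / 1099.7 = 393.3 s

393.3


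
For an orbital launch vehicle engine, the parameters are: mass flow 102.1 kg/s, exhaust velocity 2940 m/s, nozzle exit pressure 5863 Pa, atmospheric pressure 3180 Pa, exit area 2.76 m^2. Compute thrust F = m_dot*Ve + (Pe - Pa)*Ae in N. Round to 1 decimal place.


Step 1: Momentum thrust = m_dot * Ve = 102.1 * 2940 = 300174.0 N
Step 2: Pressure thrust = (Pe - Pa) * Ae = (5863 - 3180) * 2.76 = 7405.08 N
Step 3: Total thrust F = 300174.0 + 7405.08 = 307579.1 N

307579.1


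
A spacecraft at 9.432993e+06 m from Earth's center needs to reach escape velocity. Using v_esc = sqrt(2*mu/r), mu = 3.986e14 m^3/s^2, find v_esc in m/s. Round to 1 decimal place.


Step 1: 2*mu/r = 2 * 3.986e14 / 9.432993e+06 = 84511882.9199
Step 2: v_esc = sqrt(84511882.9199) = 9193.0 m/s

9193.0


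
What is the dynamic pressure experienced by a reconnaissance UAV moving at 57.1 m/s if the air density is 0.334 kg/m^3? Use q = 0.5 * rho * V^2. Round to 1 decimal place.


Step 1: V^2 = 57.1^2 = 3260.41
Step 2: q = 0.5 * 0.334 * 3260.41
Step 3: q = 544.5 Pa

544.5


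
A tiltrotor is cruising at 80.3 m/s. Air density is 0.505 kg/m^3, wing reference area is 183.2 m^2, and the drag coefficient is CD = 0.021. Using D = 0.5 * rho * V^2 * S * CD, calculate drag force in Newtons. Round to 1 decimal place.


Step 1: Dynamic pressure q = 0.5 * 0.505 * 80.3^2 = 1628.1427 Pa
Step 2: Drag D = q * S * CD = 1628.1427 * 183.2 * 0.021
Step 3: D = 6263.8 N

6263.8


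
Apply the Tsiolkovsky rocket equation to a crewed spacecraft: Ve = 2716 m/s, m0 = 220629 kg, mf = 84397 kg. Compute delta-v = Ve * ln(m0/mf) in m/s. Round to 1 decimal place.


Step 1: Mass ratio m0/mf = 220629 / 84397 = 2.614181
Step 2: ln(2.614181) = 0.960951
Step 3: delta-v = 2716 * 0.960951 = 2609.9 m/s

2609.9


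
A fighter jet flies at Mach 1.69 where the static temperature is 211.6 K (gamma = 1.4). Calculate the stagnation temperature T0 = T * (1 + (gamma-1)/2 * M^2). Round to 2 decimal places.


Step 1: (gamma-1)/2 = 0.2
Step 2: M^2 = 2.8561
Step 3: 1 + 0.2 * 2.8561 = 1.57122
Step 4: T0 = 211.6 * 1.57122 = 332.47 K

332.47


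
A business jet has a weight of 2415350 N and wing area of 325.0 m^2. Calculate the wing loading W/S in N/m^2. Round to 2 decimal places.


Step 1: Wing loading = W / S = 2415350 / 325.0
Step 2: Wing loading = 7431.85 N/m^2

7431.85


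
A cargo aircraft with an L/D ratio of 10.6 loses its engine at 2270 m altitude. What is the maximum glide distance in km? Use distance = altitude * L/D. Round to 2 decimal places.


Step 1: Glide distance = altitude * L/D = 2270 * 10.6 = 24062.0 m
Step 2: Convert to km: 24062.0 / 1000 = 24.06 km

24.06


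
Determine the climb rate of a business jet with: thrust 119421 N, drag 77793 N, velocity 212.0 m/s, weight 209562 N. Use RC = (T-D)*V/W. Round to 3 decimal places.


Step 1: Excess thrust = T - D = 119421 - 77793 = 41628 N
Step 2: Excess power = 41628 * 212.0 = 8825136.0 W
Step 3: RC = 8825136.0 / 209562 = 42.112 m/s

42.112


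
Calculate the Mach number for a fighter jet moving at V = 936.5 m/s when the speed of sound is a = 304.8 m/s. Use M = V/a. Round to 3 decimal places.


Step 1: M = V / a = 936.5 / 304.8
Step 2: M = 3.073

3.073


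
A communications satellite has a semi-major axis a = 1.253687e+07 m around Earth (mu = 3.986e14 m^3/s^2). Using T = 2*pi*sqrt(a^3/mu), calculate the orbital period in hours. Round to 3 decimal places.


Step 1: a^3 / mu = 1.970459e+21 / 3.986e14 = 4.943449e+06
Step 2: sqrt(4.943449e+06) = 2223.3869 s
Step 3: T = 2*pi * 2223.3869 = 13969.95 s
Step 4: T in hours = 13969.95 / 3600 = 3.881 hours

3.881


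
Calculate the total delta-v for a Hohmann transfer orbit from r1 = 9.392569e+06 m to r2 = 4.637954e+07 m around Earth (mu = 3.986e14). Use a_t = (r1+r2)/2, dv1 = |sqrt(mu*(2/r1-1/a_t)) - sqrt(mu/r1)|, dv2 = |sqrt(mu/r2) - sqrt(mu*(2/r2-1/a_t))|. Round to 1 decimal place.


Step 1: Transfer semi-major axis a_t = (9.392569e+06 + 4.637954e+07) / 2 = 2.788605e+07 m
Step 2: v1 (circular at r1) = sqrt(mu/r1) = 6514.43 m/s
Step 3: v_t1 = sqrt(mu*(2/r1 - 1/a_t)) = 8401.29 m/s
Step 4: dv1 = |8401.29 - 6514.43| = 1886.86 m/s
Step 5: v2 (circular at r2) = 2931.6 m/s, v_t2 = 1701.39 m/s
Step 6: dv2 = |2931.6 - 1701.39| = 1230.21 m/s
Step 7: Total delta-v = 1886.86 + 1230.21 = 3117.1 m/s

3117.1


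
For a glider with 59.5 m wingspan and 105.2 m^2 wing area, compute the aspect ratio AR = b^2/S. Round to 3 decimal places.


Step 1: b^2 = 59.5^2 = 3540.25
Step 2: AR = 3540.25 / 105.2 = 33.653

33.653


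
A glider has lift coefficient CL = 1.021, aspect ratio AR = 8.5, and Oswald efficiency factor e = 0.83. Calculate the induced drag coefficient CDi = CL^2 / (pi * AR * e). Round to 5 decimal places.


Step 1: CL^2 = 1.021^2 = 1.042441
Step 2: pi * AR * e = 3.14159 * 8.5 * 0.83 = 22.163936
Step 3: CDi = 1.042441 / 22.163936 = 0.04703

0.04703


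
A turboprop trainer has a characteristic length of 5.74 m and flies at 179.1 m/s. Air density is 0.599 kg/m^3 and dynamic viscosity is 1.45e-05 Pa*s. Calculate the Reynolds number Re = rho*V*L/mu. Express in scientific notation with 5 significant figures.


Step 1: Numerator = rho * V * L = 0.599 * 179.1 * 5.74 = 615.792366
Step 2: Re = 615.792366 / 1.45e-05
Step 3: Re = 4.2468e+07

4.2468e+07


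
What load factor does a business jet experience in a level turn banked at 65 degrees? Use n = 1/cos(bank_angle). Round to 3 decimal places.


Step 1: Convert 65 degrees to radians = 1.134464
Step 2: cos(65 deg) = 0.422618
Step 3: n = 1 / 0.422618 = 2.366

2.366


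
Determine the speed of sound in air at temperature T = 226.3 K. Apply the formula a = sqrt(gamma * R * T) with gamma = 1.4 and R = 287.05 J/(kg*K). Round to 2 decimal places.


Step 1: gamma * R * T = 1.4 * 287.05 * 226.3 = 90943.181
Step 2: a = sqrt(90943.181) = 301.57 m/s

301.57


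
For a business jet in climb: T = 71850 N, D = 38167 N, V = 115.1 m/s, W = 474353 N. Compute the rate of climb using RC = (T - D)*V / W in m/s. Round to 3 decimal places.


Step 1: Excess thrust = T - D = 71850 - 38167 = 33683 N
Step 2: Excess power = 33683 * 115.1 = 3876913.3 W
Step 3: RC = 3876913.3 / 474353 = 8.173 m/s

8.173


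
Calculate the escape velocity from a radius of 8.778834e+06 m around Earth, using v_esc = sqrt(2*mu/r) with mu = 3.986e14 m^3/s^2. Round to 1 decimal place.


Step 1: 2*mu/r = 2 * 3.986e14 / 8.778834e+06 = 90809326.1588
Step 2: v_esc = sqrt(90809326.1588) = 9529.4 m/s

9529.4


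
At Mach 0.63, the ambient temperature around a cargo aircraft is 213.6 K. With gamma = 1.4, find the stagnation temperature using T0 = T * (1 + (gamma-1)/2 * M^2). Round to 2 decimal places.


Step 1: (gamma-1)/2 = 0.2
Step 2: M^2 = 0.3969
Step 3: 1 + 0.2 * 0.3969 = 1.07938
Step 4: T0 = 213.6 * 1.07938 = 230.56 K

230.56


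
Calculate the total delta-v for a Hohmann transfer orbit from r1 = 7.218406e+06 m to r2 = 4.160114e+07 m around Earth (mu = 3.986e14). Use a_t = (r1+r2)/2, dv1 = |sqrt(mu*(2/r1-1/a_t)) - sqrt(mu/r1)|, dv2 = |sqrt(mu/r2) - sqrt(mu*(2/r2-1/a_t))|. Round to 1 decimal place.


Step 1: Transfer semi-major axis a_t = (7.218406e+06 + 4.160114e+07) / 2 = 2.440977e+07 m
Step 2: v1 (circular at r1) = sqrt(mu/r1) = 7431.01 m/s
Step 3: v_t1 = sqrt(mu*(2/r1 - 1/a_t)) = 9701.05 m/s
Step 4: dv1 = |9701.05 - 7431.01| = 2270.04 m/s
Step 5: v2 (circular at r2) = 3095.39 m/s, v_t2 = 1683.27 m/s
Step 6: dv2 = |3095.39 - 1683.27| = 1412.12 m/s
Step 7: Total delta-v = 2270.04 + 1412.12 = 3682.2 m/s

3682.2


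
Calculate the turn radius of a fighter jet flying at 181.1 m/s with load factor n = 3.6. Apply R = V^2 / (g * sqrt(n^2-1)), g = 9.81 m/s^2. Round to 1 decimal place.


Step 1: V^2 = 181.1^2 = 32797.21
Step 2: n^2 - 1 = 3.6^2 - 1 = 11.96
Step 3: sqrt(11.96) = 3.458323
Step 4: R = 32797.21 / (9.81 * 3.458323) = 966.7 m

966.7


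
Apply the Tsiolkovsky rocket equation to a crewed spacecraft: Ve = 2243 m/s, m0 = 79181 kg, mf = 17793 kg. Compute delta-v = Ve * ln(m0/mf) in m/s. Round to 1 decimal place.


Step 1: Mass ratio m0/mf = 79181 / 17793 = 4.450121
Step 2: ln(4.450121) = 1.492931
Step 3: delta-v = 2243 * 1.492931 = 3348.6 m/s

3348.6


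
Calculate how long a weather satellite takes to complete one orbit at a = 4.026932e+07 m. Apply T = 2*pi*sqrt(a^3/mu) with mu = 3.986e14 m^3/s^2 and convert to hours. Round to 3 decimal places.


Step 1: a^3 / mu = 6.530146e+22 / 3.986e14 = 1.638270e+08
Step 2: sqrt(1.638270e+08) = 12799.4939 s
Step 3: T = 2*pi * 12799.4939 = 80421.59 s
Step 4: T in hours = 80421.59 / 3600 = 22.339 hours

22.339


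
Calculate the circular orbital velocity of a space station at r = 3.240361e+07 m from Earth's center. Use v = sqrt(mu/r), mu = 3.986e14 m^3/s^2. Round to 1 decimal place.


Step 1: mu / r = 3.986e14 / 3.240361e+07 = 12301098.5504
Step 2: v = sqrt(12301098.5504) = 3507.3 m/s

3507.3


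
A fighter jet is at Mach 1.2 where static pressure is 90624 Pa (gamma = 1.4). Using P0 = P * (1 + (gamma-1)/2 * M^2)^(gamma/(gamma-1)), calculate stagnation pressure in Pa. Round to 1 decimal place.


Step 1: (gamma-1)/2 * M^2 = 0.2 * 1.44 = 0.288
Step 2: 1 + 0.288 = 1.288
Step 3: Exponent gamma/(gamma-1) = 3.5
Step 4: P0 = 90624 * 1.288^3.5 = 219760.1 Pa

219760.1


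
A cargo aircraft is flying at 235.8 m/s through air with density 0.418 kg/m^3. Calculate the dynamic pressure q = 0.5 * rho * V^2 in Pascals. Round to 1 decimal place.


Step 1: V^2 = 235.8^2 = 55601.64
Step 2: q = 0.5 * 0.418 * 55601.64
Step 3: q = 11620.7 Pa

11620.7


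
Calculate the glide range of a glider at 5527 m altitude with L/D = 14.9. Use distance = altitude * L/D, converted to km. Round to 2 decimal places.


Step 1: Glide distance = altitude * L/D = 5527 * 14.9 = 82352.3 m
Step 2: Convert to km: 82352.3 / 1000 = 82.35 km

82.35


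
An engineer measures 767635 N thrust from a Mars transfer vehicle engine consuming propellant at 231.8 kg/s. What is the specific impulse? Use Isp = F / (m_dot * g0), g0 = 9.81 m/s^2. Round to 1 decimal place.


Step 1: m_dot * g0 = 231.8 * 9.81 = 2273.96
Step 2: Isp = 767635 / 2273.96 = 337.6 s

337.6


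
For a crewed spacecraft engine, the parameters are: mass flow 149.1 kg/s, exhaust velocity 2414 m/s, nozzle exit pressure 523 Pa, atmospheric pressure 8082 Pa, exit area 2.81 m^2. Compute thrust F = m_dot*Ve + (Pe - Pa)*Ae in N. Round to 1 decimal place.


Step 1: Momentum thrust = m_dot * Ve = 149.1 * 2414 = 359927.4 N
Step 2: Pressure thrust = (Pe - Pa) * Ae = (523 - 8082) * 2.81 = -21240.79 N
Step 3: Total thrust F = 359927.4 + -21240.79 = 338686.6 N

338686.6


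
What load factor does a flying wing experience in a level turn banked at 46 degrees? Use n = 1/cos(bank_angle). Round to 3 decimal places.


Step 1: Convert 46 degrees to radians = 0.802851
Step 2: cos(46 deg) = 0.694658
Step 3: n = 1 / 0.694658 = 1.440

1.440


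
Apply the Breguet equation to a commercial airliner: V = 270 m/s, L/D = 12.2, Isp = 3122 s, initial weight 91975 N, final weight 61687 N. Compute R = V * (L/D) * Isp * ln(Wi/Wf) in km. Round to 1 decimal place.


Step 1: Coefficient = V * (L/D) * Isp = 270 * 12.2 * 3122 = 10283868.0 m
Step 2: Wi/Wf = 91975 / 61687 = 1.490995
Step 3: ln(1.490995) = 0.399444
Step 4: R = 10283868.0 * 0.399444 = 4107825.1 m = 4107.8 km

4107.8


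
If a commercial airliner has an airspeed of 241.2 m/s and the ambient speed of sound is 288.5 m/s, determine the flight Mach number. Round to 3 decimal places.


Step 1: M = V / a = 241.2 / 288.5
Step 2: M = 0.836

0.836


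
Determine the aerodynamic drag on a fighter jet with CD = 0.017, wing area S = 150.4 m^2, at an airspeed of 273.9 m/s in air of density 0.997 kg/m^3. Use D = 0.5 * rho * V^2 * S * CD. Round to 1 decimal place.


Step 1: Dynamic pressure q = 0.5 * 0.997 * 273.9^2 = 37398.0732 Pa
Step 2: Drag D = q * S * CD = 37398.0732 * 150.4 * 0.017
Step 3: D = 95619.4 N

95619.4


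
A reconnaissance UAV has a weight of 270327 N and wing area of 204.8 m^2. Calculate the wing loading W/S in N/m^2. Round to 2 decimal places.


Step 1: Wing loading = W / S = 270327 / 204.8
Step 2: Wing loading = 1319.96 N/m^2

1319.96


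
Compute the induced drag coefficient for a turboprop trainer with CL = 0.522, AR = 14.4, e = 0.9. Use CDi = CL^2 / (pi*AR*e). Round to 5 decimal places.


Step 1: CL^2 = 0.522^2 = 0.272484
Step 2: pi * AR * e = 3.14159 * 14.4 * 0.9 = 40.715041
Step 3: CDi = 0.272484 / 40.715041 = 0.00669

0.00669


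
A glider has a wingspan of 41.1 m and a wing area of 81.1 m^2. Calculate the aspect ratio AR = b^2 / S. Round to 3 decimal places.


Step 1: b^2 = 41.1^2 = 1689.21
Step 2: AR = 1689.21 / 81.1 = 20.829

20.829


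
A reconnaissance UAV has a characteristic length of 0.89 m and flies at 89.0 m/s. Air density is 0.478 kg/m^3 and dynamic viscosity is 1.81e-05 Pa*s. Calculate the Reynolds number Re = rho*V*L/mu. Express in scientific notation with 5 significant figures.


Step 1: Numerator = rho * V * L = 0.478 * 89.0 * 0.89 = 37.86238
Step 2: Re = 37.86238 / 1.81e-05
Step 3: Re = 2.0918e+06

2.0918e+06


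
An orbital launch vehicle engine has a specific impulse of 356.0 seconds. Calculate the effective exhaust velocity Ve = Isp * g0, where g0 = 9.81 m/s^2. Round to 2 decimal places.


Step 1: Ve = Isp * g0 = 356.0 * 9.81
Step 2: Ve = 3492.36 m/s

3492.36


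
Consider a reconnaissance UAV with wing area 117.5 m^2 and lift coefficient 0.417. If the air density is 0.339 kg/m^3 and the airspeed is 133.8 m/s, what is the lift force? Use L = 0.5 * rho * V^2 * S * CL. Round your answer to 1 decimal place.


Step 1: Calculate dynamic pressure q = 0.5 * 0.339 * 133.8^2 = 0.5 * 0.339 * 17902.44 = 3034.4636 Pa
Step 2: Multiply by wing area and lift coefficient: L = 3034.4636 * 117.5 * 0.417
Step 3: L = 356549.4707 * 0.417 = 148681.1 N

148681.1


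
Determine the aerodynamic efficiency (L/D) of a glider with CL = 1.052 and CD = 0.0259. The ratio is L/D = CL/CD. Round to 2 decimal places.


Step 1: L/D = CL / CD = 1.052 / 0.0259
Step 2: L/D = 40.62

40.62


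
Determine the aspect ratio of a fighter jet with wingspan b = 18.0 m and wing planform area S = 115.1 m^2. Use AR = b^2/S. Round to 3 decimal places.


Step 1: b^2 = 18.0^2 = 324.0
Step 2: AR = 324.0 / 115.1 = 2.815

2.815


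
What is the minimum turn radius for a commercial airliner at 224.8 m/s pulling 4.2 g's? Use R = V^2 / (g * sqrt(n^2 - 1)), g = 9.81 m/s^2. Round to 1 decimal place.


Step 1: V^2 = 224.8^2 = 50535.04
Step 2: n^2 - 1 = 4.2^2 - 1 = 16.64
Step 3: sqrt(16.64) = 4.079216
Step 4: R = 50535.04 / (9.81 * 4.079216) = 1262.8 m

1262.8


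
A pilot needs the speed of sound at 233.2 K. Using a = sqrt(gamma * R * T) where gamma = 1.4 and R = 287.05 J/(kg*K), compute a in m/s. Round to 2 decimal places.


Step 1: gamma * R * T = 1.4 * 287.05 * 233.2 = 93716.084
Step 2: a = sqrt(93716.084) = 306.13 m/s

306.13


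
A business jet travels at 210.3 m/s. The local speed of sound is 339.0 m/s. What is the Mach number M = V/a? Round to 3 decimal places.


Step 1: M = V / a = 210.3 / 339.0
Step 2: M = 0.620

0.620
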